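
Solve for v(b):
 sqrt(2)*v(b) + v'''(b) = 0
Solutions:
 v(b) = C3*exp(-2^(1/6)*b) + (C1*sin(2^(1/6)*sqrt(3)*b/2) + C2*cos(2^(1/6)*sqrt(3)*b/2))*exp(2^(1/6)*b/2)


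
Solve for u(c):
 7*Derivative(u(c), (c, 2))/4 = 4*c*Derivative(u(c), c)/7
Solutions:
 u(c) = C1 + C2*erfi(2*sqrt(2)*c/7)


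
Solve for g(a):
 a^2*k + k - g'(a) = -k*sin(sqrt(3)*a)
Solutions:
 g(a) = C1 + a^3*k/3 + a*k - sqrt(3)*k*cos(sqrt(3)*a)/3


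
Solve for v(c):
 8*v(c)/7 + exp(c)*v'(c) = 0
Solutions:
 v(c) = C1*exp(8*exp(-c)/7)


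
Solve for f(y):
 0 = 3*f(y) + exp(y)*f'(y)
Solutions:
 f(y) = C1*exp(3*exp(-y))


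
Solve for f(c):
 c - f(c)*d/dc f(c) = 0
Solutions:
 f(c) = -sqrt(C1 + c^2)
 f(c) = sqrt(C1 + c^2)


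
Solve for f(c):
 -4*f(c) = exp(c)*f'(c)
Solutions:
 f(c) = C1*exp(4*exp(-c))


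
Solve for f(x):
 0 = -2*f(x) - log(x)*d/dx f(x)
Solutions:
 f(x) = C1*exp(-2*li(x))


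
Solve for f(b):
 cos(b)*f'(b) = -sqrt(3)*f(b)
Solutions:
 f(b) = C1*(sin(b) - 1)^(sqrt(3)/2)/(sin(b) + 1)^(sqrt(3)/2)


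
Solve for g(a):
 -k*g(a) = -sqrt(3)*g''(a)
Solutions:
 g(a) = C1*exp(-3^(3/4)*a*sqrt(k)/3) + C2*exp(3^(3/4)*a*sqrt(k)/3)


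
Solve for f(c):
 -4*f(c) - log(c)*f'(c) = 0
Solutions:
 f(c) = C1*exp(-4*li(c))


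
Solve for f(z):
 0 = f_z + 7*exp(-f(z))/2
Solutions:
 f(z) = log(C1 - 7*z/2)


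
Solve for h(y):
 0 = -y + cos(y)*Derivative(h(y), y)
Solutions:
 h(y) = C1 + Integral(y/cos(y), y)


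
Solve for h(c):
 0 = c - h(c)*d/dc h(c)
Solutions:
 h(c) = -sqrt(C1 + c^2)
 h(c) = sqrt(C1 + c^2)


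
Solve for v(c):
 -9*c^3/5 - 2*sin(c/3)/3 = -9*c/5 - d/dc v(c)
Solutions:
 v(c) = C1 + 9*c^4/20 - 9*c^2/10 - 2*cos(c/3)


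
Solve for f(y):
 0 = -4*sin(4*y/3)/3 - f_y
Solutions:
 f(y) = C1 + cos(4*y/3)


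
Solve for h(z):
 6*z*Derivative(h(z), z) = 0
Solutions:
 h(z) = C1


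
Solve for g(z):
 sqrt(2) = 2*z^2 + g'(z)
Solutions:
 g(z) = C1 - 2*z^3/3 + sqrt(2)*z


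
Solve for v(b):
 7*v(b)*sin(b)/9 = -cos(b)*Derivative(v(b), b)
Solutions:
 v(b) = C1*cos(b)^(7/9)


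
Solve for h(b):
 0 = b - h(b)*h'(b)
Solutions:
 h(b) = -sqrt(C1 + b^2)
 h(b) = sqrt(C1 + b^2)


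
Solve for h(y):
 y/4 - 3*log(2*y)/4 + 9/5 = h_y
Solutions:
 h(y) = C1 + y^2/8 - 3*y*log(y)/4 - 3*y*log(2)/4 + 51*y/20


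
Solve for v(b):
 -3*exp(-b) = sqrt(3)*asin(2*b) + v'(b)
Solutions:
 v(b) = C1 - sqrt(3)*b*asin(2*b) - sqrt(3)*sqrt(1 - 4*b^2)/2 + 3*exp(-b)


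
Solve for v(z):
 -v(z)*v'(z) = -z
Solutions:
 v(z) = -sqrt(C1 + z^2)
 v(z) = sqrt(C1 + z^2)


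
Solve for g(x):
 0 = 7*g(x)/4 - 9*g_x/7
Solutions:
 g(x) = C1*exp(49*x/36)


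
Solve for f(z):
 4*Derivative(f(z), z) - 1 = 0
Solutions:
 f(z) = C1 + z/4


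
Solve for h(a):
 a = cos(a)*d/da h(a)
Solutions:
 h(a) = C1 + Integral(a/cos(a), a)


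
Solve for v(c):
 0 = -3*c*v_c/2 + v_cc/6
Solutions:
 v(c) = C1 + C2*erfi(3*sqrt(2)*c/2)


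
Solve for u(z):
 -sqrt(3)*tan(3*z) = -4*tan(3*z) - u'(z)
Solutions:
 u(z) = C1 - sqrt(3)*log(cos(3*z))/3 + 4*log(cos(3*z))/3


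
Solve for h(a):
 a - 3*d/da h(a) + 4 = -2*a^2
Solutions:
 h(a) = C1 + 2*a^3/9 + a^2/6 + 4*a/3


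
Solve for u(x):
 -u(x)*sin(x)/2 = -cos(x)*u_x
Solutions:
 u(x) = C1/sqrt(cos(x))


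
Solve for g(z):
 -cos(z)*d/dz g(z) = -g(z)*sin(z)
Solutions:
 g(z) = C1/cos(z)


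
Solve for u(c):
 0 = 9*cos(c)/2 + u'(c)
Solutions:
 u(c) = C1 - 9*sin(c)/2


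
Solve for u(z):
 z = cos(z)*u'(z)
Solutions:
 u(z) = C1 + Integral(z/cos(z), z)


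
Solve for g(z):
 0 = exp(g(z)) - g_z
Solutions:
 g(z) = log(-1/(C1 + z))


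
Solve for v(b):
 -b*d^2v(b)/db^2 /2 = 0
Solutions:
 v(b) = C1 + C2*b


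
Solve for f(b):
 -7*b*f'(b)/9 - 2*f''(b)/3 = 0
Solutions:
 f(b) = C1 + C2*erf(sqrt(21)*b/6)


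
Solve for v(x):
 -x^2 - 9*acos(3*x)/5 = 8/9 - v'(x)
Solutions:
 v(x) = C1 + x^3/3 + 9*x*acos(3*x)/5 + 8*x/9 - 3*sqrt(1 - 9*x^2)/5


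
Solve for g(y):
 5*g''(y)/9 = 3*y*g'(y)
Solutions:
 g(y) = C1 + C2*erfi(3*sqrt(30)*y/10)


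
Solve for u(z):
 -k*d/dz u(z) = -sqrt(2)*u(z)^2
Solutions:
 u(z) = -k/(C1*k + sqrt(2)*z)


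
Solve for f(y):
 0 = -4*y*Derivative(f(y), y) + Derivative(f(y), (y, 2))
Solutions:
 f(y) = C1 + C2*erfi(sqrt(2)*y)


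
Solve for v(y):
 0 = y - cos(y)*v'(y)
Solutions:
 v(y) = C1 + Integral(y/cos(y), y)


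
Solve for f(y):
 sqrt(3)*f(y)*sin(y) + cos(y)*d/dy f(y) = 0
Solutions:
 f(y) = C1*cos(y)^(sqrt(3))


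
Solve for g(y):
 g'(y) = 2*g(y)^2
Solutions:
 g(y) = -1/(C1 + 2*y)


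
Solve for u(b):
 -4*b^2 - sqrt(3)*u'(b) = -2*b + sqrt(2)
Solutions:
 u(b) = C1 - 4*sqrt(3)*b^3/9 + sqrt(3)*b^2/3 - sqrt(6)*b/3


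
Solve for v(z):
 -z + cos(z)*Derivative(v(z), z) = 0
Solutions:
 v(z) = C1 + Integral(z/cos(z), z)


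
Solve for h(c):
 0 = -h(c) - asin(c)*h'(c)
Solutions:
 h(c) = C1*exp(-Integral(1/asin(c), c))


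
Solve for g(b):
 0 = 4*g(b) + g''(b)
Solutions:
 g(b) = C1*sin(2*b) + C2*cos(2*b)


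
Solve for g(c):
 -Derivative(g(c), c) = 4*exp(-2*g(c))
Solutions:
 g(c) = log(-sqrt(C1 - 8*c))
 g(c) = log(C1 - 8*c)/2


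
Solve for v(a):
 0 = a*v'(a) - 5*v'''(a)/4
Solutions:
 v(a) = C1 + Integral(C2*airyai(10^(2/3)*a/5) + C3*airybi(10^(2/3)*a/5), a)


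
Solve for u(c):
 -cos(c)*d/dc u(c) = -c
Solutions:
 u(c) = C1 + Integral(c/cos(c), c)


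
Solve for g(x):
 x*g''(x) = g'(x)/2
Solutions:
 g(x) = C1 + C2*x^(3/2)


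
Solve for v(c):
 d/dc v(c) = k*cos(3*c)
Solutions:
 v(c) = C1 + k*sin(3*c)/3


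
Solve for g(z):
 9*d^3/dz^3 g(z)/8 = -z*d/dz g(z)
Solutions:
 g(z) = C1 + Integral(C2*airyai(-2*3^(1/3)*z/3) + C3*airybi(-2*3^(1/3)*z/3), z)


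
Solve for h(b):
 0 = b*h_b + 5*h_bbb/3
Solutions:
 h(b) = C1 + Integral(C2*airyai(-3^(1/3)*5^(2/3)*b/5) + C3*airybi(-3^(1/3)*5^(2/3)*b/5), b)


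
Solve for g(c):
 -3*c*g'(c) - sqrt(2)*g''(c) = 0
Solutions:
 g(c) = C1 + C2*erf(2^(1/4)*sqrt(3)*c/2)


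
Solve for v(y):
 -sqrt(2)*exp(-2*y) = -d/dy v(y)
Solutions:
 v(y) = C1 - sqrt(2)*exp(-2*y)/2


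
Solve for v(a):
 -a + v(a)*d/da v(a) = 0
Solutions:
 v(a) = -sqrt(C1 + a^2)
 v(a) = sqrt(C1 + a^2)


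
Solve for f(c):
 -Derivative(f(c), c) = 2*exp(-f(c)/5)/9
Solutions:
 f(c) = 5*log(C1 - 2*c/45)


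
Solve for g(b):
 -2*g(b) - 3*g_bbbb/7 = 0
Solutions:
 g(b) = (C1*sin(6^(3/4)*7^(1/4)*b/6) + C2*cos(6^(3/4)*7^(1/4)*b/6))*exp(-6^(3/4)*7^(1/4)*b/6) + (C3*sin(6^(3/4)*7^(1/4)*b/6) + C4*cos(6^(3/4)*7^(1/4)*b/6))*exp(6^(3/4)*7^(1/4)*b/6)


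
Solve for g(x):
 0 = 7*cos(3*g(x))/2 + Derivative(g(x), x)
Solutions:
 g(x) = -asin((C1 + exp(21*x))/(C1 - exp(21*x)))/3 + pi/3
 g(x) = asin((C1 + exp(21*x))/(C1 - exp(21*x)))/3


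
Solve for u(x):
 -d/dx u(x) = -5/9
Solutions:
 u(x) = C1 + 5*x/9


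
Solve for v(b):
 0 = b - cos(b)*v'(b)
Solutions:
 v(b) = C1 + Integral(b/cos(b), b)


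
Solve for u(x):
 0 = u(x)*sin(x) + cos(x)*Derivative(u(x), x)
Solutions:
 u(x) = C1*cos(x)


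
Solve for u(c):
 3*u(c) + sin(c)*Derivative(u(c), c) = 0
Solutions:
 u(c) = C1*(cos(c) + 1)^(3/2)/(cos(c) - 1)^(3/2)


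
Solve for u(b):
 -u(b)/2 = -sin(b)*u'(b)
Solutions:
 u(b) = C1*(cos(b) - 1)^(1/4)/(cos(b) + 1)^(1/4)


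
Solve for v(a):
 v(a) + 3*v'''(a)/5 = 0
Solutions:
 v(a) = C3*exp(-3^(2/3)*5^(1/3)*a/3) + (C1*sin(3^(1/6)*5^(1/3)*a/2) + C2*cos(3^(1/6)*5^(1/3)*a/2))*exp(3^(2/3)*5^(1/3)*a/6)


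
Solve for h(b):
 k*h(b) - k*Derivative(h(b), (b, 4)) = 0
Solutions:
 h(b) = C1*exp(-b) + C2*exp(b) + C3*sin(b) + C4*cos(b)


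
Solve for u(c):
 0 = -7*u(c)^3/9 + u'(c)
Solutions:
 u(c) = -3*sqrt(2)*sqrt(-1/(C1 + 7*c))/2
 u(c) = 3*sqrt(2)*sqrt(-1/(C1 + 7*c))/2


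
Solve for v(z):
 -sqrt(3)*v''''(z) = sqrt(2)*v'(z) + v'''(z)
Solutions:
 v(z) = C1 + C2*exp(z*(-4*sqrt(3) + 2*18^(1/3)/(2*sqrt(3) + 81*sqrt(6) + sqrt(-12 + (2*sqrt(3) + 81*sqrt(6))^2))^(1/3) + 12^(1/3)*(2*sqrt(3) + 81*sqrt(6) + sqrt(-12 + (2*sqrt(3) + 81*sqrt(6))^2))^(1/3))/36)*sin(2^(1/3)*3^(1/6)*z*(-2^(1/3)*3^(2/3)*(2*sqrt(3) + 81*sqrt(6) + 9*sqrt(-4/27 + (2*sqrt(3)/9 + 9*sqrt(6))^2))^(1/3) + 6/(2*sqrt(3) + 81*sqrt(6) + 9*sqrt(-4/27 + (2*sqrt(3)/9 + 9*sqrt(6))^2))^(1/3))/36) + C3*exp(z*(-4*sqrt(3) + 2*18^(1/3)/(2*sqrt(3) + 81*sqrt(6) + sqrt(-12 + (2*sqrt(3) + 81*sqrt(6))^2))^(1/3) + 12^(1/3)*(2*sqrt(3) + 81*sqrt(6) + sqrt(-12 + (2*sqrt(3) + 81*sqrt(6))^2))^(1/3))/36)*cos(2^(1/3)*3^(1/6)*z*(-2^(1/3)*3^(2/3)*(2*sqrt(3) + 81*sqrt(6) + 9*sqrt(-4/27 + (2*sqrt(3)/9 + 9*sqrt(6))^2))^(1/3) + 6/(2*sqrt(3) + 81*sqrt(6) + 9*sqrt(-4/27 + (2*sqrt(3)/9 + 9*sqrt(6))^2))^(1/3))/36) + C4*exp(-z*(2*18^(1/3)/(2*sqrt(3) + 81*sqrt(6) + sqrt(-12 + (2*sqrt(3) + 81*sqrt(6))^2))^(1/3) + 2*sqrt(3) + 12^(1/3)*(2*sqrt(3) + 81*sqrt(6) + sqrt(-12 + (2*sqrt(3) + 81*sqrt(6))^2))^(1/3))/18)


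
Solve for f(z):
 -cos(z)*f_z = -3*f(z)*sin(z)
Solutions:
 f(z) = C1/cos(z)^3


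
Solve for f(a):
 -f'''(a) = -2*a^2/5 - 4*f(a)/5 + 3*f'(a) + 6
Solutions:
 f(a) = C1*exp(5^(1/3)*a*(-5^(1/3)*(2 + sqrt(29))^(1/3) + 5/(2 + sqrt(29))^(1/3))/10)*sin(sqrt(3)*5^(1/3)*a*(5/(2 + sqrt(29))^(1/3) + 5^(1/3)*(2 + sqrt(29))^(1/3))/10) + C2*exp(5^(1/3)*a*(-5^(1/3)*(2 + sqrt(29))^(1/3) + 5/(2 + sqrt(29))^(1/3))/10)*cos(sqrt(3)*5^(1/3)*a*(5/(2 + sqrt(29))^(1/3) + 5^(1/3)*(2 + sqrt(29))^(1/3))/10) + C3*exp(5^(1/3)*a*(-1/(2 + sqrt(29))^(1/3) + 5^(1/3)*(2 + sqrt(29))^(1/3)/5)) - a^2/2 - 15*a/4 - 105/16


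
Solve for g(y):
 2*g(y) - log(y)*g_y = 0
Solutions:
 g(y) = C1*exp(2*li(y))


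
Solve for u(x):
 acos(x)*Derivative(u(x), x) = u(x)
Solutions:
 u(x) = C1*exp(Integral(1/acos(x), x))


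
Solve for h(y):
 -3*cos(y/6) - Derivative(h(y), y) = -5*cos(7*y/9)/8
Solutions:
 h(y) = C1 - 18*sin(y/6) + 45*sin(7*y/9)/56


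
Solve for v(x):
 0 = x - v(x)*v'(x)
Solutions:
 v(x) = -sqrt(C1 + x^2)
 v(x) = sqrt(C1 + x^2)


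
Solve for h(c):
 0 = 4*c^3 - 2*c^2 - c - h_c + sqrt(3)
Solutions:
 h(c) = C1 + c^4 - 2*c^3/3 - c^2/2 + sqrt(3)*c


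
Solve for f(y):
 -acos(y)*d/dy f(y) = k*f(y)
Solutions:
 f(y) = C1*exp(-k*Integral(1/acos(y), y))


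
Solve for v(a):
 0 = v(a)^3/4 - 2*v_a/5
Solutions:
 v(a) = -2*sqrt(-1/(C1 + 5*a))
 v(a) = 2*sqrt(-1/(C1 + 5*a))


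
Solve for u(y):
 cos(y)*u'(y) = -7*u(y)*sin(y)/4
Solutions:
 u(y) = C1*cos(y)^(7/4)


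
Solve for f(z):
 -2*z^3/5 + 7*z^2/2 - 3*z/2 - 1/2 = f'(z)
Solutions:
 f(z) = C1 - z^4/10 + 7*z^3/6 - 3*z^2/4 - z/2


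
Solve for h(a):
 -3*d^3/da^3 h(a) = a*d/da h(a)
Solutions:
 h(a) = C1 + Integral(C2*airyai(-3^(2/3)*a/3) + C3*airybi(-3^(2/3)*a/3), a)


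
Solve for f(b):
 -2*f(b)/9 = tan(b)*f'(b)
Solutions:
 f(b) = C1/sin(b)^(2/9)


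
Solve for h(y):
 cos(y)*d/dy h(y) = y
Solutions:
 h(y) = C1 + Integral(y/cos(y), y)


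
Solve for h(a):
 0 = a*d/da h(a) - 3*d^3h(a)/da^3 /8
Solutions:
 h(a) = C1 + Integral(C2*airyai(2*3^(2/3)*a/3) + C3*airybi(2*3^(2/3)*a/3), a)


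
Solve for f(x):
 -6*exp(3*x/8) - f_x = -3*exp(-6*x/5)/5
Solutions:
 f(x) = C1 - 16*exp(3*x/8) - exp(-6*x/5)/2


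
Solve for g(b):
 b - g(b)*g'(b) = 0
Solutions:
 g(b) = -sqrt(C1 + b^2)
 g(b) = sqrt(C1 + b^2)


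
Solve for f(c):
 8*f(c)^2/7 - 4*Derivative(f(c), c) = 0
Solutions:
 f(c) = -7/(C1 + 2*c)


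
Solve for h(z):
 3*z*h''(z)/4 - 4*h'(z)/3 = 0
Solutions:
 h(z) = C1 + C2*z^(25/9)


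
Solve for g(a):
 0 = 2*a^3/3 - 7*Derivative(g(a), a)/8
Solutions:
 g(a) = C1 + 4*a^4/21


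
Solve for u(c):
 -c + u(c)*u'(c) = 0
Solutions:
 u(c) = -sqrt(C1 + c^2)
 u(c) = sqrt(C1 + c^2)


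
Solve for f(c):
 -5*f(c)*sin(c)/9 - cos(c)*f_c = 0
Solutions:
 f(c) = C1*cos(c)^(5/9)


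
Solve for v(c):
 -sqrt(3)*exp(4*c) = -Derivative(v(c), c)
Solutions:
 v(c) = C1 + sqrt(3)*exp(4*c)/4


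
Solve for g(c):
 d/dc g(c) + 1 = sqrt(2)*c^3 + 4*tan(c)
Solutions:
 g(c) = C1 + sqrt(2)*c^4/4 - c - 4*log(cos(c))


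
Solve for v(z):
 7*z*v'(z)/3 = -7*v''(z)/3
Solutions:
 v(z) = C1 + C2*erf(sqrt(2)*z/2)


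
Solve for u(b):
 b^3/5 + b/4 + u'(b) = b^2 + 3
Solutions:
 u(b) = C1 - b^4/20 + b^3/3 - b^2/8 + 3*b


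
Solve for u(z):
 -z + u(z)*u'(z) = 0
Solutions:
 u(z) = -sqrt(C1 + z^2)
 u(z) = sqrt(C1 + z^2)


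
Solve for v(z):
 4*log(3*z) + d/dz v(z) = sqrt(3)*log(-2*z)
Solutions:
 v(z) = C1 - z*(4 - sqrt(3))*log(z) + z*(-4*log(3) - sqrt(3) + sqrt(3)*log(2) + 4 + sqrt(3)*I*pi)


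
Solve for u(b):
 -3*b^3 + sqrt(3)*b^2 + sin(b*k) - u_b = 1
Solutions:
 u(b) = C1 - 3*b^4/4 + sqrt(3)*b^3/3 - b - cos(b*k)/k


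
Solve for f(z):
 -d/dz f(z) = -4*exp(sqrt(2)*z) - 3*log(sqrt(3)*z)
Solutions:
 f(z) = C1 + 3*z*log(z) + z*(-3 + 3*log(3)/2) + 2*sqrt(2)*exp(sqrt(2)*z)


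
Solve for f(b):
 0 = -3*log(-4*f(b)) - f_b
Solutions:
 Integral(1/(log(-_y) + 2*log(2)), (_y, f(b)))/3 = C1 - b


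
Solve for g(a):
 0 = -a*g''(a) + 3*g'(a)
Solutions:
 g(a) = C1 + C2*a^4


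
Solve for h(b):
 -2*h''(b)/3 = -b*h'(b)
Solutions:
 h(b) = C1 + C2*erfi(sqrt(3)*b/2)


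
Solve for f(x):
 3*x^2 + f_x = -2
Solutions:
 f(x) = C1 - x^3 - 2*x


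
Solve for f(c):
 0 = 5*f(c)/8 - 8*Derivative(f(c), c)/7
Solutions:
 f(c) = C1*exp(35*c/64)


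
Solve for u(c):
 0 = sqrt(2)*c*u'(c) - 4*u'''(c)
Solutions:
 u(c) = C1 + Integral(C2*airyai(sqrt(2)*c/2) + C3*airybi(sqrt(2)*c/2), c)


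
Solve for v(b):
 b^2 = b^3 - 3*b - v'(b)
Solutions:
 v(b) = C1 + b^4/4 - b^3/3 - 3*b^2/2


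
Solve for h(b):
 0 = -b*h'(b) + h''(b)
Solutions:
 h(b) = C1 + C2*erfi(sqrt(2)*b/2)


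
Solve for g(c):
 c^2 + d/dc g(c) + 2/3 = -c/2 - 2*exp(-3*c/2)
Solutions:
 g(c) = C1 - c^3/3 - c^2/4 - 2*c/3 + 4*exp(-3*c/2)/3


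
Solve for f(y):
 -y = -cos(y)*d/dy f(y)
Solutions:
 f(y) = C1 + Integral(y/cos(y), y)


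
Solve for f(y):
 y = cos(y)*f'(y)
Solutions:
 f(y) = C1 + Integral(y/cos(y), y)


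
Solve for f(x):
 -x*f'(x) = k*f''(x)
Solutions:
 f(x) = C1 + C2*sqrt(k)*erf(sqrt(2)*x*sqrt(1/k)/2)


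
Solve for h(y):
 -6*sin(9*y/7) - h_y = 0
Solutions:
 h(y) = C1 + 14*cos(9*y/7)/3


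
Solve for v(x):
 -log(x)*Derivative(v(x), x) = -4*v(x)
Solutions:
 v(x) = C1*exp(4*li(x))


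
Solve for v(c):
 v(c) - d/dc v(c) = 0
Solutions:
 v(c) = C1*exp(c)


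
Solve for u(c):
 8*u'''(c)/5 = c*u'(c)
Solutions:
 u(c) = C1 + Integral(C2*airyai(5^(1/3)*c/2) + C3*airybi(5^(1/3)*c/2), c)


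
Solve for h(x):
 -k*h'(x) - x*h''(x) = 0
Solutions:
 h(x) = C1 + x^(1 - re(k))*(C2*sin(log(x)*Abs(im(k))) + C3*cos(log(x)*im(k)))


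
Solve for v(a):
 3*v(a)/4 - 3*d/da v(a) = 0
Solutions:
 v(a) = C1*exp(a/4)


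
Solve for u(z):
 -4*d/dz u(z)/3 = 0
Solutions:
 u(z) = C1


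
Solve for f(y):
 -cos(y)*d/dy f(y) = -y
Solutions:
 f(y) = C1 + Integral(y/cos(y), y)


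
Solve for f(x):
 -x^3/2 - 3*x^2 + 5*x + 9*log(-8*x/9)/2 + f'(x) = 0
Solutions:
 f(x) = C1 + x^4/8 + x^3 - 5*x^2/2 - 9*x*log(-x)/2 + x*(-27*log(2)/2 + 9/2 + 9*log(3))


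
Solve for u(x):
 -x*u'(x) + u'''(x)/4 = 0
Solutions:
 u(x) = C1 + Integral(C2*airyai(2^(2/3)*x) + C3*airybi(2^(2/3)*x), x)


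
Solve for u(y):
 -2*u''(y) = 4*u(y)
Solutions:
 u(y) = C1*sin(sqrt(2)*y) + C2*cos(sqrt(2)*y)


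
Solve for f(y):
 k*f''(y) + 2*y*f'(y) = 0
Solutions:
 f(y) = C1 + C2*sqrt(k)*erf(y*sqrt(1/k))


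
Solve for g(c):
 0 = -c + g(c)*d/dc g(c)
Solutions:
 g(c) = -sqrt(C1 + c^2)
 g(c) = sqrt(C1 + c^2)


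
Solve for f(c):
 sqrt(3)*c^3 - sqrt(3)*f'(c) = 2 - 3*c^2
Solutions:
 f(c) = C1 + c^4/4 + sqrt(3)*c^3/3 - 2*sqrt(3)*c/3


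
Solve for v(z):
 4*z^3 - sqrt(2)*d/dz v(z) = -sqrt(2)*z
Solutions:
 v(z) = C1 + sqrt(2)*z^4/2 + z^2/2


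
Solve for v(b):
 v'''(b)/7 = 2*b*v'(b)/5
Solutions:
 v(b) = C1 + Integral(C2*airyai(14^(1/3)*5^(2/3)*b/5) + C3*airybi(14^(1/3)*5^(2/3)*b/5), b)


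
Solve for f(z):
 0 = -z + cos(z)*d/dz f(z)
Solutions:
 f(z) = C1 + Integral(z/cos(z), z)


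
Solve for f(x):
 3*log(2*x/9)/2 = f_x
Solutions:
 f(x) = C1 + 3*x*log(x)/2 - 3*x*log(3) - 3*x/2 + 3*x*log(2)/2


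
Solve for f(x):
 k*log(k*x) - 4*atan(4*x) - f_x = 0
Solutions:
 f(x) = C1 + k*x*(log(k*x) - 1) - 4*x*atan(4*x) + log(16*x^2 + 1)/2


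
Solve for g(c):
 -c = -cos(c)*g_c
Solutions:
 g(c) = C1 + Integral(c/cos(c), c)


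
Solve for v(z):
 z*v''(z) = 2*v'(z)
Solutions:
 v(z) = C1 + C2*z^3


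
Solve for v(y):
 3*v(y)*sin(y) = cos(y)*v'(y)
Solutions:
 v(y) = C1/cos(y)^3


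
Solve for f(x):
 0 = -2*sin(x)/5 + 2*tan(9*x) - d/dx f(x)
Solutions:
 f(x) = C1 - 2*log(cos(9*x))/9 + 2*cos(x)/5


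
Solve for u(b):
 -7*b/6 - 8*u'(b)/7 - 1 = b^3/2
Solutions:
 u(b) = C1 - 7*b^4/64 - 49*b^2/96 - 7*b/8


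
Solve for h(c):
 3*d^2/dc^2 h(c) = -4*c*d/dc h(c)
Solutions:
 h(c) = C1 + C2*erf(sqrt(6)*c/3)


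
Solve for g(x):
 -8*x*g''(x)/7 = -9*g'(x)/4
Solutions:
 g(x) = C1 + C2*x^(95/32)


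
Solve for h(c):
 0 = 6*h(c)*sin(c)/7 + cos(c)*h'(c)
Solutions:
 h(c) = C1*cos(c)^(6/7)


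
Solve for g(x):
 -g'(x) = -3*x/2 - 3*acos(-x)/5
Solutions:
 g(x) = C1 + 3*x^2/4 + 3*x*acos(-x)/5 + 3*sqrt(1 - x^2)/5


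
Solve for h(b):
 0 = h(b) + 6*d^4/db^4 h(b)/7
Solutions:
 h(b) = (C1*sin(14^(1/4)*3^(3/4)*b/6) + C2*cos(14^(1/4)*3^(3/4)*b/6))*exp(-14^(1/4)*3^(3/4)*b/6) + (C3*sin(14^(1/4)*3^(3/4)*b/6) + C4*cos(14^(1/4)*3^(3/4)*b/6))*exp(14^(1/4)*3^(3/4)*b/6)


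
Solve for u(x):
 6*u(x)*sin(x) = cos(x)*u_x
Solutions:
 u(x) = C1/cos(x)^6


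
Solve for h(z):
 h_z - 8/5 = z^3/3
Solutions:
 h(z) = C1 + z^4/12 + 8*z/5


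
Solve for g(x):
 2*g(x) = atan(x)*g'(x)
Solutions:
 g(x) = C1*exp(2*Integral(1/atan(x), x))


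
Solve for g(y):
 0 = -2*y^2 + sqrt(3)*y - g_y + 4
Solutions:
 g(y) = C1 - 2*y^3/3 + sqrt(3)*y^2/2 + 4*y


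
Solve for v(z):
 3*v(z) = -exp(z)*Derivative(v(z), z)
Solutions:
 v(z) = C1*exp(3*exp(-z))


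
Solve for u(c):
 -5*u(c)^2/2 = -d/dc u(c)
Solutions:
 u(c) = -2/(C1 + 5*c)


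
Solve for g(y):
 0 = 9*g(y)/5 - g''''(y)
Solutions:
 g(y) = C1*exp(-sqrt(3)*5^(3/4)*y/5) + C2*exp(sqrt(3)*5^(3/4)*y/5) + C3*sin(sqrt(3)*5^(3/4)*y/5) + C4*cos(sqrt(3)*5^(3/4)*y/5)


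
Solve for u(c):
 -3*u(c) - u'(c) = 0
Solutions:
 u(c) = C1*exp(-3*c)


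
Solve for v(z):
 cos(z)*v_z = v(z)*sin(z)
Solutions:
 v(z) = C1/cos(z)


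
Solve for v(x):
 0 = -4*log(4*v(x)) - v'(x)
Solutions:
 Integral(1/(log(_y) + 2*log(2)), (_y, v(x)))/4 = C1 - x


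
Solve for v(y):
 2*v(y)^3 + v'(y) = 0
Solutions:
 v(y) = -sqrt(2)*sqrt(-1/(C1 - 2*y))/2
 v(y) = sqrt(2)*sqrt(-1/(C1 - 2*y))/2


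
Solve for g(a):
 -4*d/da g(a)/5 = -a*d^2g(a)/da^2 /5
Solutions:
 g(a) = C1 + C2*a^5


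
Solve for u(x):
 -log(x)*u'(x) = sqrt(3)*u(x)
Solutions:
 u(x) = C1*exp(-sqrt(3)*li(x))


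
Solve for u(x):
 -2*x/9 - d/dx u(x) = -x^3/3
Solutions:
 u(x) = C1 + x^4/12 - x^2/9


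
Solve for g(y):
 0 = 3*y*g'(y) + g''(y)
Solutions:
 g(y) = C1 + C2*erf(sqrt(6)*y/2)


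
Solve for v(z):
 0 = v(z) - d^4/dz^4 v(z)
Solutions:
 v(z) = C1*exp(-z) + C2*exp(z) + C3*sin(z) + C4*cos(z)


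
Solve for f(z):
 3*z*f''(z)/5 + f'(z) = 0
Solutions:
 f(z) = C1 + C2/z^(2/3)


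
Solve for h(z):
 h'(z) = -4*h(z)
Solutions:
 h(z) = C1*exp(-4*z)


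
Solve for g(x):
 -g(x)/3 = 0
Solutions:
 g(x) = 0


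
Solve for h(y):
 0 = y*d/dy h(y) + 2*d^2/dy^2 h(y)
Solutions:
 h(y) = C1 + C2*erf(y/2)


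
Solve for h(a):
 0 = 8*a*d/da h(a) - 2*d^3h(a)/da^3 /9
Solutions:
 h(a) = C1 + Integral(C2*airyai(6^(2/3)*a) + C3*airybi(6^(2/3)*a), a)


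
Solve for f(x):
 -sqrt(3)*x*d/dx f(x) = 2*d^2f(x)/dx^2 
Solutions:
 f(x) = C1 + C2*erf(3^(1/4)*x/2)


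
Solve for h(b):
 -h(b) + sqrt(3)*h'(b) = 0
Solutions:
 h(b) = C1*exp(sqrt(3)*b/3)


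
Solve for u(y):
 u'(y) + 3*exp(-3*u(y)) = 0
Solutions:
 u(y) = log(C1 - 9*y)/3
 u(y) = log((-3^(1/3) - 3^(5/6)*I)*(C1 - 3*y)^(1/3)/2)
 u(y) = log((-3^(1/3) + 3^(5/6)*I)*(C1 - 3*y)^(1/3)/2)


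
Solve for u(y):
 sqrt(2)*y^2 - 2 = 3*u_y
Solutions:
 u(y) = C1 + sqrt(2)*y^3/9 - 2*y/3


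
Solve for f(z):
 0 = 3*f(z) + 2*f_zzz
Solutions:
 f(z) = C3*exp(-2^(2/3)*3^(1/3)*z/2) + (C1*sin(2^(2/3)*3^(5/6)*z/4) + C2*cos(2^(2/3)*3^(5/6)*z/4))*exp(2^(2/3)*3^(1/3)*z/4)


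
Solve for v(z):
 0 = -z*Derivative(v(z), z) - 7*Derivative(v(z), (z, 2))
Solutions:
 v(z) = C1 + C2*erf(sqrt(14)*z/14)


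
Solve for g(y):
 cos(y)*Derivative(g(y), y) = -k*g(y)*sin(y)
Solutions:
 g(y) = C1*exp(k*log(cos(y)))


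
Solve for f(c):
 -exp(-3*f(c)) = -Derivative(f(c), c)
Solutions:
 f(c) = log(C1 + 3*c)/3
 f(c) = log((-3^(1/3) - 3^(5/6)*I)*(C1 + c)^(1/3)/2)
 f(c) = log((-3^(1/3) + 3^(5/6)*I)*(C1 + c)^(1/3)/2)


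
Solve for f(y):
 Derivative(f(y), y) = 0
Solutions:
 f(y) = C1


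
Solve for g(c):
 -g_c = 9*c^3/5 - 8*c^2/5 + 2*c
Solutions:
 g(c) = C1 - 9*c^4/20 + 8*c^3/15 - c^2


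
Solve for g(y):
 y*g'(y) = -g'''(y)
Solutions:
 g(y) = C1 + Integral(C2*airyai(-y) + C3*airybi(-y), y)


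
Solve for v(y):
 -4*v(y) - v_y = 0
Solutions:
 v(y) = C1*exp(-4*y)


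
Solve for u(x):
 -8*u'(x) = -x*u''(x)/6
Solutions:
 u(x) = C1 + C2*x^49


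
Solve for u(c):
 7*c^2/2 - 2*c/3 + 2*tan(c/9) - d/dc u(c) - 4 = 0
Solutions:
 u(c) = C1 + 7*c^3/6 - c^2/3 - 4*c - 18*log(cos(c/9))


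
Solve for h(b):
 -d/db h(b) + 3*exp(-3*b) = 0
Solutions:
 h(b) = C1 - exp(-3*b)


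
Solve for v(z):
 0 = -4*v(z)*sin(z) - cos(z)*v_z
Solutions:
 v(z) = C1*cos(z)^4


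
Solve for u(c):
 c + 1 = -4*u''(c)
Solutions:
 u(c) = C1 + C2*c - c^3/24 - c^2/8


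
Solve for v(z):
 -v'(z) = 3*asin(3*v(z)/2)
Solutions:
 Integral(1/asin(3*_y/2), (_y, v(z))) = C1 - 3*z


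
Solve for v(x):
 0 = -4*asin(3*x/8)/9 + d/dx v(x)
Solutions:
 v(x) = C1 + 4*x*asin(3*x/8)/9 + 4*sqrt(64 - 9*x^2)/27


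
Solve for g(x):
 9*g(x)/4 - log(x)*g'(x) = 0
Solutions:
 g(x) = C1*exp(9*li(x)/4)


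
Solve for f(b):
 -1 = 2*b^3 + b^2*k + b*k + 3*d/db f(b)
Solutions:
 f(b) = C1 - b^4/6 - b^3*k/9 - b^2*k/6 - b/3


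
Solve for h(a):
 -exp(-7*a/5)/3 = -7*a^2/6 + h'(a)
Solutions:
 h(a) = C1 + 7*a^3/18 + 5*exp(-7*a/5)/21


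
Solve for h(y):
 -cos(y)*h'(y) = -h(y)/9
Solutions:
 h(y) = C1*(sin(y) + 1)^(1/18)/(sin(y) - 1)^(1/18)


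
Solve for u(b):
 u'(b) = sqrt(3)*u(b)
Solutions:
 u(b) = C1*exp(sqrt(3)*b)


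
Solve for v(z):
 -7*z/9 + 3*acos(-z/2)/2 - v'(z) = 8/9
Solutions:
 v(z) = C1 - 7*z^2/18 + 3*z*acos(-z/2)/2 - 8*z/9 + 3*sqrt(4 - z^2)/2


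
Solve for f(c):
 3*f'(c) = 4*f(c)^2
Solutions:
 f(c) = -3/(C1 + 4*c)


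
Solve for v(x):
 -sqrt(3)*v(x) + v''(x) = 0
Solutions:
 v(x) = C1*exp(-3^(1/4)*x) + C2*exp(3^(1/4)*x)


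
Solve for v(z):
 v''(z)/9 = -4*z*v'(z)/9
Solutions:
 v(z) = C1 + C2*erf(sqrt(2)*z)


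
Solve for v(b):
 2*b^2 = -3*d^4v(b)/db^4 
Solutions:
 v(b) = C1 + C2*b + C3*b^2 + C4*b^3 - b^6/540


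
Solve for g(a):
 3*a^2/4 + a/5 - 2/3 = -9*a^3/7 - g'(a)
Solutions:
 g(a) = C1 - 9*a^4/28 - a^3/4 - a^2/10 + 2*a/3


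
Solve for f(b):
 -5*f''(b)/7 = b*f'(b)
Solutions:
 f(b) = C1 + C2*erf(sqrt(70)*b/10)


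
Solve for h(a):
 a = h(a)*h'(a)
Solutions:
 h(a) = -sqrt(C1 + a^2)
 h(a) = sqrt(C1 + a^2)


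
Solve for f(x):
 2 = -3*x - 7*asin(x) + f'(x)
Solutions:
 f(x) = C1 + 3*x^2/2 + 7*x*asin(x) + 2*x + 7*sqrt(1 - x^2)


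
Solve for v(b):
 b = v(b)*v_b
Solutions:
 v(b) = -sqrt(C1 + b^2)
 v(b) = sqrt(C1 + b^2)


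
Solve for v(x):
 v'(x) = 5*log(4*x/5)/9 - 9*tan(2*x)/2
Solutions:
 v(x) = C1 + 5*x*log(x)/9 - 5*x*log(5)/9 - 5*x/9 + 10*x*log(2)/9 + 9*log(cos(2*x))/4


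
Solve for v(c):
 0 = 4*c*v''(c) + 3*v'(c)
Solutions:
 v(c) = C1 + C2*c^(1/4)


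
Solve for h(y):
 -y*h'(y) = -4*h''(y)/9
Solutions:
 h(y) = C1 + C2*erfi(3*sqrt(2)*y/4)


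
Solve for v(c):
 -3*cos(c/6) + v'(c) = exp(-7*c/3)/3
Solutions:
 v(c) = C1 + 18*sin(c/6) - exp(-7*c/3)/7


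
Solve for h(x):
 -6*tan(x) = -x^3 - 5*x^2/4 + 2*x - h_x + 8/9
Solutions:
 h(x) = C1 - x^4/4 - 5*x^3/12 + x^2 + 8*x/9 - 6*log(cos(x))


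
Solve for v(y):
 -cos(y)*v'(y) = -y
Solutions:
 v(y) = C1 + Integral(y/cos(y), y)


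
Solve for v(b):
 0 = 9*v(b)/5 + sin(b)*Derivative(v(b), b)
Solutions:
 v(b) = C1*(cos(b) + 1)^(9/10)/(cos(b) - 1)^(9/10)


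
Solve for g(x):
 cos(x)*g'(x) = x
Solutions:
 g(x) = C1 + Integral(x/cos(x), x)


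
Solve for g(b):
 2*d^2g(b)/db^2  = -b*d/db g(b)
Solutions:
 g(b) = C1 + C2*erf(b/2)


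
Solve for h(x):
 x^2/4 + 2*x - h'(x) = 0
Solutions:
 h(x) = C1 + x^3/12 + x^2


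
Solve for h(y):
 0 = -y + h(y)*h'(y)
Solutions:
 h(y) = -sqrt(C1 + y^2)
 h(y) = sqrt(C1 + y^2)


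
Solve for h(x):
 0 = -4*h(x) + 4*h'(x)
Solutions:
 h(x) = C1*exp(x)


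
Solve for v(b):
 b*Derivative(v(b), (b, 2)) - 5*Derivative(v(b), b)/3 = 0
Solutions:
 v(b) = C1 + C2*b^(8/3)


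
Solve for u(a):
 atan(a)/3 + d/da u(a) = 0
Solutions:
 u(a) = C1 - a*atan(a)/3 + log(a^2 + 1)/6


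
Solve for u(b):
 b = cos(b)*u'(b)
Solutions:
 u(b) = C1 + Integral(b/cos(b), b)


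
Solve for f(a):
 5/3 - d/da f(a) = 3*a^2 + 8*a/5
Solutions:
 f(a) = C1 - a^3 - 4*a^2/5 + 5*a/3


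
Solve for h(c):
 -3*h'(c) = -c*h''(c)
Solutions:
 h(c) = C1 + C2*c^4


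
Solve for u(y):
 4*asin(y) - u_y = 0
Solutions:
 u(y) = C1 + 4*y*asin(y) + 4*sqrt(1 - y^2)


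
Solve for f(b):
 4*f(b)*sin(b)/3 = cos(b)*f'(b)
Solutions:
 f(b) = C1/cos(b)^(4/3)


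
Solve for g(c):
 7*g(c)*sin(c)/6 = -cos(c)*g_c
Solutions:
 g(c) = C1*cos(c)^(7/6)


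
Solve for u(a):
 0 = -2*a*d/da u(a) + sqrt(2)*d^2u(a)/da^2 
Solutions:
 u(a) = C1 + C2*erfi(2^(3/4)*a/2)


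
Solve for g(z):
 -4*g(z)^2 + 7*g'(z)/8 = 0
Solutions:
 g(z) = -7/(C1 + 32*z)


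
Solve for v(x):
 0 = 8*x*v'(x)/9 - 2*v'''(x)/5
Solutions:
 v(x) = C1 + Integral(C2*airyai(60^(1/3)*x/3) + C3*airybi(60^(1/3)*x/3), x)


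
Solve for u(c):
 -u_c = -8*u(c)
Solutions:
 u(c) = C1*exp(8*c)


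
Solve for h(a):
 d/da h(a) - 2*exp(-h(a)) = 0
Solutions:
 h(a) = log(C1 + 2*a)


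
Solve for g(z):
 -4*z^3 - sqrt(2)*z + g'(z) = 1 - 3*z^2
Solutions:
 g(z) = C1 + z^4 - z^3 + sqrt(2)*z^2/2 + z


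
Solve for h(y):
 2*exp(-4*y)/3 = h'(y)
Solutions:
 h(y) = C1 - exp(-4*y)/6


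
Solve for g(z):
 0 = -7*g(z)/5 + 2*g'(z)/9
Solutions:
 g(z) = C1*exp(63*z/10)


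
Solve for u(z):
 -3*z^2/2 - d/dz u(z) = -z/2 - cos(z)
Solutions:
 u(z) = C1 - z^3/2 + z^2/4 + sin(z)


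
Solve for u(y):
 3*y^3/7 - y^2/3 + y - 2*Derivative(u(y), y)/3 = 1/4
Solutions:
 u(y) = C1 + 9*y^4/56 - y^3/6 + 3*y^2/4 - 3*y/8


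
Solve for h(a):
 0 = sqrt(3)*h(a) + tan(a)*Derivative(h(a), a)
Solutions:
 h(a) = C1/sin(a)^(sqrt(3))


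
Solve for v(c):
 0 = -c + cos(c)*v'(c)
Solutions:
 v(c) = C1 + Integral(c/cos(c), c)


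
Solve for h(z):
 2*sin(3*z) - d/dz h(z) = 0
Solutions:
 h(z) = C1 - 2*cos(3*z)/3


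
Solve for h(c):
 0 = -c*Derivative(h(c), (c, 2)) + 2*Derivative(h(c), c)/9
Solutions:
 h(c) = C1 + C2*c^(11/9)


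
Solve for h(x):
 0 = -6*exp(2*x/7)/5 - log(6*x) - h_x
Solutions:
 h(x) = C1 - x*log(x) + x*(1 - log(6)) - 21*exp(2*x/7)/5


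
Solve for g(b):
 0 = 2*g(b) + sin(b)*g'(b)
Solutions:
 g(b) = C1*(cos(b) + 1)/(cos(b) - 1)


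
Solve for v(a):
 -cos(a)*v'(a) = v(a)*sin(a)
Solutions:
 v(a) = C1*cos(a)


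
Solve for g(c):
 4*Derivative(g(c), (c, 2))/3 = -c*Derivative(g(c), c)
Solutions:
 g(c) = C1 + C2*erf(sqrt(6)*c/4)


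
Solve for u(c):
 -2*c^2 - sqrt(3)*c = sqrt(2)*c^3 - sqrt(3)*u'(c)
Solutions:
 u(c) = C1 + sqrt(6)*c^4/12 + 2*sqrt(3)*c^3/9 + c^2/2


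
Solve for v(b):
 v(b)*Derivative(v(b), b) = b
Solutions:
 v(b) = -sqrt(C1 + b^2)
 v(b) = sqrt(C1 + b^2)


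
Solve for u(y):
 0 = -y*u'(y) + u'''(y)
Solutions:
 u(y) = C1 + Integral(C2*airyai(y) + C3*airybi(y), y)


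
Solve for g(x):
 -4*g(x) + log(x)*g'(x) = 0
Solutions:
 g(x) = C1*exp(4*li(x))


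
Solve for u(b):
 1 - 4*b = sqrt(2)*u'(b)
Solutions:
 u(b) = C1 - sqrt(2)*b^2 + sqrt(2)*b/2


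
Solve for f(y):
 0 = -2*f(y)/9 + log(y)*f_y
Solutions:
 f(y) = C1*exp(2*li(y)/9)


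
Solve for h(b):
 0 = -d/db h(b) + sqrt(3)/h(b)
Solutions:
 h(b) = -sqrt(C1 + 2*sqrt(3)*b)
 h(b) = sqrt(C1 + 2*sqrt(3)*b)


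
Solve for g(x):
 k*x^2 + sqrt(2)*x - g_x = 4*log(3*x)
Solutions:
 g(x) = C1 + k*x^3/3 + sqrt(2)*x^2/2 - 4*x*log(x) - x*log(81) + 4*x


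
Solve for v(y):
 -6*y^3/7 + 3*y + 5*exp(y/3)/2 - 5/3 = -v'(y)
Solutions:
 v(y) = C1 + 3*y^4/14 - 3*y^2/2 + 5*y/3 - 15*exp(y/3)/2


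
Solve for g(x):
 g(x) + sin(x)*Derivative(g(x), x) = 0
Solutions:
 g(x) = C1*sqrt(cos(x) + 1)/sqrt(cos(x) - 1)


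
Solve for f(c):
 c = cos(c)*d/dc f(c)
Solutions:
 f(c) = C1 + Integral(c/cos(c), c)


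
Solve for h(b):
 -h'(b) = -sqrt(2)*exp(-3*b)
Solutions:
 h(b) = C1 - sqrt(2)*exp(-3*b)/3


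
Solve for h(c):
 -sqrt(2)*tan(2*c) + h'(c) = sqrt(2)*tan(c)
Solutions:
 h(c) = C1 - sqrt(2)*log(cos(c)) - sqrt(2)*log(cos(2*c))/2


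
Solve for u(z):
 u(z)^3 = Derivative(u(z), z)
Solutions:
 u(z) = -sqrt(2)*sqrt(-1/(C1 + z))/2
 u(z) = sqrt(2)*sqrt(-1/(C1 + z))/2


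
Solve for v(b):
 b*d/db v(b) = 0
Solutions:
 v(b) = C1


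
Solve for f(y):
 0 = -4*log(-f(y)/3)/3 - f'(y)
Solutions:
 3*Integral(1/(log(-_y) - log(3)), (_y, f(y)))/4 = C1 - y


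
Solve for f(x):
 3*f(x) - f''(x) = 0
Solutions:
 f(x) = C1*exp(-sqrt(3)*x) + C2*exp(sqrt(3)*x)


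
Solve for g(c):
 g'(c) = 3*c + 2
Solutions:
 g(c) = C1 + 3*c^2/2 + 2*c


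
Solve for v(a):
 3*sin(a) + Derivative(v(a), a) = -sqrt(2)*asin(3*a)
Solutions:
 v(a) = C1 - sqrt(2)*(a*asin(3*a) + sqrt(1 - 9*a^2)/3) + 3*cos(a)


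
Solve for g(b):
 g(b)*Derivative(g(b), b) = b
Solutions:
 g(b) = -sqrt(C1 + b^2)
 g(b) = sqrt(C1 + b^2)


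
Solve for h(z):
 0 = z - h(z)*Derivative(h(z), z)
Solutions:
 h(z) = -sqrt(C1 + z^2)
 h(z) = sqrt(C1 + z^2)


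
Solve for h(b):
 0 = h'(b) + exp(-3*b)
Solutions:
 h(b) = C1 + exp(-3*b)/3


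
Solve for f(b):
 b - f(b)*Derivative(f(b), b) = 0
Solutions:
 f(b) = -sqrt(C1 + b^2)
 f(b) = sqrt(C1 + b^2)


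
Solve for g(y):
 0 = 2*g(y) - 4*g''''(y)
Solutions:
 g(y) = C1*exp(-2^(3/4)*y/2) + C2*exp(2^(3/4)*y/2) + C3*sin(2^(3/4)*y/2) + C4*cos(2^(3/4)*y/2)


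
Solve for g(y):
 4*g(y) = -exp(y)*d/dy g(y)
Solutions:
 g(y) = C1*exp(4*exp(-y))


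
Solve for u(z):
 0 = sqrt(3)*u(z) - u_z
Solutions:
 u(z) = C1*exp(sqrt(3)*z)


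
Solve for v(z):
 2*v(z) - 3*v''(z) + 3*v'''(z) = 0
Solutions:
 v(z) = C1*exp(z*((3*sqrt(7) + 8)^(-1/3) + 2 + (3*sqrt(7) + 8)^(1/3))/6)*sin(sqrt(3)*z*(-(3*sqrt(7) + 8)^(1/3) + (3*sqrt(7) + 8)^(-1/3))/6) + C2*exp(z*((3*sqrt(7) + 8)^(-1/3) + 2 + (3*sqrt(7) + 8)^(1/3))/6)*cos(sqrt(3)*z*(-(3*sqrt(7) + 8)^(1/3) + (3*sqrt(7) + 8)^(-1/3))/6) + C3*exp(z*(-(3*sqrt(7) + 8)^(1/3) - 1/(3*sqrt(7) + 8)^(1/3) + 1)/3)


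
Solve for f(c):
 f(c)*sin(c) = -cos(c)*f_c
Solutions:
 f(c) = C1*cos(c)


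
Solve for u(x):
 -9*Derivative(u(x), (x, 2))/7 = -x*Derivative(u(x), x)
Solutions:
 u(x) = C1 + C2*erfi(sqrt(14)*x/6)


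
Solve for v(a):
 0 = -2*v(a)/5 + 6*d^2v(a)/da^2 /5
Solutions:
 v(a) = C1*exp(-sqrt(3)*a/3) + C2*exp(sqrt(3)*a/3)


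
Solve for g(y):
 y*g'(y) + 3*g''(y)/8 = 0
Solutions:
 g(y) = C1 + C2*erf(2*sqrt(3)*y/3)


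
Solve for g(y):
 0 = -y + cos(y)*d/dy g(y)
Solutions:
 g(y) = C1 + Integral(y/cos(y), y)


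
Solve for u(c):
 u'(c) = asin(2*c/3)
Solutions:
 u(c) = C1 + c*asin(2*c/3) + sqrt(9 - 4*c^2)/2


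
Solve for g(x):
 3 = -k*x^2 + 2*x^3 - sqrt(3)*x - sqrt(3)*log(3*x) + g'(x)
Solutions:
 g(x) = C1 + k*x^3/3 - x^4/2 + sqrt(3)*x^2/2 + sqrt(3)*x*log(x) - sqrt(3)*x + sqrt(3)*x*log(3) + 3*x


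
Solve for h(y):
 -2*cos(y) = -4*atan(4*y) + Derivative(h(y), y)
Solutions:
 h(y) = C1 + 4*y*atan(4*y) - log(16*y^2 + 1)/2 - 2*sin(y)


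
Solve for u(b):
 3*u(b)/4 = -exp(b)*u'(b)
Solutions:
 u(b) = C1*exp(3*exp(-b)/4)


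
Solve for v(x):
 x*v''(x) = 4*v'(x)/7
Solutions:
 v(x) = C1 + C2*x^(11/7)


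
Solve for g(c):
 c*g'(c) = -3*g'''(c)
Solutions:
 g(c) = C1 + Integral(C2*airyai(-3^(2/3)*c/3) + C3*airybi(-3^(2/3)*c/3), c)


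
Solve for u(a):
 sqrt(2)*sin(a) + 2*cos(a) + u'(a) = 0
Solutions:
 u(a) = C1 - 2*sin(a) + sqrt(2)*cos(a)


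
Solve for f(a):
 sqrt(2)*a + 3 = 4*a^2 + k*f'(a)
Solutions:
 f(a) = C1 - 4*a^3/(3*k) + sqrt(2)*a^2/(2*k) + 3*a/k


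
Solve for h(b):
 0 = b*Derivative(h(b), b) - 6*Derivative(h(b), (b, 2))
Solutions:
 h(b) = C1 + C2*erfi(sqrt(3)*b/6)


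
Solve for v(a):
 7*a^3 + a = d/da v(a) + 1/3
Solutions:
 v(a) = C1 + 7*a^4/4 + a^2/2 - a/3


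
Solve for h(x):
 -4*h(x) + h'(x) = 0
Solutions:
 h(x) = C1*exp(4*x)


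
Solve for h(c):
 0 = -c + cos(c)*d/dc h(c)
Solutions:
 h(c) = C1 + Integral(c/cos(c), c)


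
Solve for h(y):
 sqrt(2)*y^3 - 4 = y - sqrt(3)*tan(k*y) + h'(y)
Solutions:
 h(y) = C1 + sqrt(2)*y^4/4 - y^2/2 - 4*y + sqrt(3)*Piecewise((-log(cos(k*y))/k, Ne(k, 0)), (0, True))


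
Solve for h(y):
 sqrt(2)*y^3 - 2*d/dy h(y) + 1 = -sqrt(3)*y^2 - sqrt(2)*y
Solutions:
 h(y) = C1 + sqrt(2)*y^4/8 + sqrt(3)*y^3/6 + sqrt(2)*y^2/4 + y/2


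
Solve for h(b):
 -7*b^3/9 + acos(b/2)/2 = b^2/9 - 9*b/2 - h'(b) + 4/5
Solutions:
 h(b) = C1 + 7*b^4/36 + b^3/27 - 9*b^2/4 - b*acos(b/2)/2 + 4*b/5 + sqrt(4 - b^2)/2


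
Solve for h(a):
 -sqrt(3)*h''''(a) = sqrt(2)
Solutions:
 h(a) = C1 + C2*a + C3*a^2 + C4*a^3 - sqrt(6)*a^4/72


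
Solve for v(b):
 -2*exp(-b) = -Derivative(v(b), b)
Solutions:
 v(b) = C1 - 2*exp(-b)


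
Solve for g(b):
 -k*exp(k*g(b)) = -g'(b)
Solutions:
 g(b) = Piecewise((log(-1/(C1*k + b*k^2))/k, Ne(k, 0)), (nan, True))
 g(b) = Piecewise((C1 + b*k, Eq(k, 0)), (nan, True))


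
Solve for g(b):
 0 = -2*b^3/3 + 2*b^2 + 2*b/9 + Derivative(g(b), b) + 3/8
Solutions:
 g(b) = C1 + b^4/6 - 2*b^3/3 - b^2/9 - 3*b/8


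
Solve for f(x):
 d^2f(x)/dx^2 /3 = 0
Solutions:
 f(x) = C1 + C2*x


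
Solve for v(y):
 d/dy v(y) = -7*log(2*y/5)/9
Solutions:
 v(y) = C1 - 7*y*log(y)/9 - 7*y*log(2)/9 + 7*y/9 + 7*y*log(5)/9


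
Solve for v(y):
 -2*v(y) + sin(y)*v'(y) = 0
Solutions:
 v(y) = C1*(cos(y) - 1)/(cos(y) + 1)


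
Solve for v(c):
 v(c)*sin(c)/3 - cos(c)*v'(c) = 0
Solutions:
 v(c) = C1/cos(c)^(1/3)


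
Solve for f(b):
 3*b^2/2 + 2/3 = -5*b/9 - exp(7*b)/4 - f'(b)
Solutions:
 f(b) = C1 - b^3/2 - 5*b^2/18 - 2*b/3 - exp(7*b)/28


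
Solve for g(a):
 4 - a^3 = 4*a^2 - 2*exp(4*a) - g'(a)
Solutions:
 g(a) = C1 + a^4/4 + 4*a^3/3 - 4*a - exp(4*a)/2


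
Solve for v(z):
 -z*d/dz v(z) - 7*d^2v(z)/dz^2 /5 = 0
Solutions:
 v(z) = C1 + C2*erf(sqrt(70)*z/14)


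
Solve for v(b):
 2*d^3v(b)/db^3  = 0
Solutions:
 v(b) = C1 + C2*b + C3*b^2


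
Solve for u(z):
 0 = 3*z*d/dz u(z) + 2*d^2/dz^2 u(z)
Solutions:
 u(z) = C1 + C2*erf(sqrt(3)*z/2)


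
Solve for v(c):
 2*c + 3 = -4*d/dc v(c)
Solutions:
 v(c) = C1 - c^2/4 - 3*c/4


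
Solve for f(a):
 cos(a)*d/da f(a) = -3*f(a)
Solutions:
 f(a) = C1*(sin(a) - 1)^(3/2)/(sin(a) + 1)^(3/2)


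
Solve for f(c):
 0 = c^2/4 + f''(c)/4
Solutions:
 f(c) = C1 + C2*c - c^4/12


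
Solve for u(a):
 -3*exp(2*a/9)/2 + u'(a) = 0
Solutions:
 u(a) = C1 + 27*exp(2*a/9)/4


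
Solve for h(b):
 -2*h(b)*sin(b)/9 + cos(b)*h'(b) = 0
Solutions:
 h(b) = C1/cos(b)^(2/9)


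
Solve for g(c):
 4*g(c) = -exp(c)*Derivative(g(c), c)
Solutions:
 g(c) = C1*exp(4*exp(-c))


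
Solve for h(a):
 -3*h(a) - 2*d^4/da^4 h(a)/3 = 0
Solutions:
 h(a) = (C1*sin(2^(1/4)*sqrt(3)*a/2) + C2*cos(2^(1/4)*sqrt(3)*a/2))*exp(-2^(1/4)*sqrt(3)*a/2) + (C3*sin(2^(1/4)*sqrt(3)*a/2) + C4*cos(2^(1/4)*sqrt(3)*a/2))*exp(2^(1/4)*sqrt(3)*a/2)


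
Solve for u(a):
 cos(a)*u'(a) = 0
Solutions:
 u(a) = C1


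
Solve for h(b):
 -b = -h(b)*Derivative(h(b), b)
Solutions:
 h(b) = -sqrt(C1 + b^2)
 h(b) = sqrt(C1 + b^2)


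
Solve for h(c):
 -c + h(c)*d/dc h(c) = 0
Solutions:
 h(c) = -sqrt(C1 + c^2)
 h(c) = sqrt(C1 + c^2)


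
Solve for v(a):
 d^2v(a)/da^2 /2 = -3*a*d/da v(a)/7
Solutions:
 v(a) = C1 + C2*erf(sqrt(21)*a/7)


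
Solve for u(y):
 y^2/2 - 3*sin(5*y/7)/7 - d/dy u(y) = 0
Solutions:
 u(y) = C1 + y^3/6 + 3*cos(5*y/7)/5


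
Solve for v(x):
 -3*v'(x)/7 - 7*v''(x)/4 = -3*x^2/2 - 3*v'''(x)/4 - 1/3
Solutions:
 v(x) = C1 + C2*exp(x*(49 - sqrt(3409))/42) + C3*exp(x*(49 + sqrt(3409))/42) + 7*x^3/6 - 343*x^2/24 + 18683*x/144


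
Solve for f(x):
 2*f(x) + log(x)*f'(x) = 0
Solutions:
 f(x) = C1*exp(-2*li(x))


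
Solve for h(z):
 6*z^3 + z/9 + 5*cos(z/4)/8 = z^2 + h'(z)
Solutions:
 h(z) = C1 + 3*z^4/2 - z^3/3 + z^2/18 + 5*sin(z/4)/2


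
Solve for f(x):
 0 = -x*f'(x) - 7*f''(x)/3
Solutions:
 f(x) = C1 + C2*erf(sqrt(42)*x/14)


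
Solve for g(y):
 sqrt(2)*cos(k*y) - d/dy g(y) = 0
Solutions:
 g(y) = C1 + sqrt(2)*sin(k*y)/k


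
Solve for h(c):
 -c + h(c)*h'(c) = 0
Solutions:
 h(c) = -sqrt(C1 + c^2)
 h(c) = sqrt(C1 + c^2)


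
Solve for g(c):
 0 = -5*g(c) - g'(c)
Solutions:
 g(c) = C1*exp(-5*c)


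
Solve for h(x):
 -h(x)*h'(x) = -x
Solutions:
 h(x) = -sqrt(C1 + x^2)
 h(x) = sqrt(C1 + x^2)


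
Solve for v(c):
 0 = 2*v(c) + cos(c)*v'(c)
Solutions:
 v(c) = C1*(sin(c) - 1)/(sin(c) + 1)


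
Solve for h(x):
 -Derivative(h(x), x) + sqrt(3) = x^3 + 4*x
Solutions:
 h(x) = C1 - x^4/4 - 2*x^2 + sqrt(3)*x


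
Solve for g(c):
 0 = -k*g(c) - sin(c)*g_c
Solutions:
 g(c) = C1*exp(k*(-log(cos(c) - 1) + log(cos(c) + 1))/2)


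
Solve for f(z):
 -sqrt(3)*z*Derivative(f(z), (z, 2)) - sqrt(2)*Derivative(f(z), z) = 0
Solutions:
 f(z) = C1 + C2*z^(1 - sqrt(6)/3)


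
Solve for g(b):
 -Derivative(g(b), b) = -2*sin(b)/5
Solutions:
 g(b) = C1 - 2*cos(b)/5


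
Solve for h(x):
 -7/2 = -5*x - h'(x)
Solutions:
 h(x) = C1 - 5*x^2/2 + 7*x/2


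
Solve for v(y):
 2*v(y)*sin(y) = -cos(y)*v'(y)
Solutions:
 v(y) = C1*cos(y)^2


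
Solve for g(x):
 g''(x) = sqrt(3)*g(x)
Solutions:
 g(x) = C1*exp(-3^(1/4)*x) + C2*exp(3^(1/4)*x)


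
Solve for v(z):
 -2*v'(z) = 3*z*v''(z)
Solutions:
 v(z) = C1 + C2*z^(1/3)


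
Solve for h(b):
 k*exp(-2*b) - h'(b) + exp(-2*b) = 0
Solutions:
 h(b) = C1 - k*exp(-2*b)/2 - exp(-2*b)/2


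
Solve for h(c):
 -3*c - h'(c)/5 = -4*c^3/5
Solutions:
 h(c) = C1 + c^4 - 15*c^2/2


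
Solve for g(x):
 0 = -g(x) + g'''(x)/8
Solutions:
 g(x) = C3*exp(2*x) + (C1*sin(sqrt(3)*x) + C2*cos(sqrt(3)*x))*exp(-x)


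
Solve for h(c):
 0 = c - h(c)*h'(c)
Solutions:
 h(c) = -sqrt(C1 + c^2)
 h(c) = sqrt(C1 + c^2)


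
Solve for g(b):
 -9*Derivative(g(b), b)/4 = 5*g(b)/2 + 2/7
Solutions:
 g(b) = C1*exp(-10*b/9) - 4/35


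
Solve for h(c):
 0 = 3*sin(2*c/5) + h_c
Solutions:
 h(c) = C1 + 15*cos(2*c/5)/2


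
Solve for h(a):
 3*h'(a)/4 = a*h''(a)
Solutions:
 h(a) = C1 + C2*a^(7/4)


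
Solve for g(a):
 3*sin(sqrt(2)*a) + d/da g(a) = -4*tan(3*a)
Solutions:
 g(a) = C1 + 4*log(cos(3*a))/3 + 3*sqrt(2)*cos(sqrt(2)*a)/2
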